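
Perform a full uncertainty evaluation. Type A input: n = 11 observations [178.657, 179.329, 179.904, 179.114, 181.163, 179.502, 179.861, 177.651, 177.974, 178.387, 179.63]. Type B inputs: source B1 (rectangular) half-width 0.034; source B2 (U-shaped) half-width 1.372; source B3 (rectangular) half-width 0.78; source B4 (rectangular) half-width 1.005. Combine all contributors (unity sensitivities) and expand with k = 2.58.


mean = (178.657 + 179.329 + 179.904 + 179.114 + 181.163 + 179.502 + 179.861 + 177.651 + 177.974 + 178.387 + 179.63) / 11 = 179.1974545
s = sqrt(sum((x - mean)^2)/(n-1)) = 0.99720964
u_A = s / sqrt(n) = 0.99720964 / sqrt(11) = 0.30067002
u_B1 = 0.034 / sqrt(3) = 0.019629909
u_B2 = 1.372 / sqrt(2) = 0.9701505
u_B3 = 0.78 / sqrt(3) = 0.45033321
u_B4 = 1.005 / sqrt(3) = 0.58023702
uc = sqrt(0.30067002^2 + 0.019629909^2 + 0.9701505^2 + 0.45033321^2 + 0.58023702^2) = 1.2535768
U = k * uc = 2.58 * 1.2535768
U = 3.2342

3.2342


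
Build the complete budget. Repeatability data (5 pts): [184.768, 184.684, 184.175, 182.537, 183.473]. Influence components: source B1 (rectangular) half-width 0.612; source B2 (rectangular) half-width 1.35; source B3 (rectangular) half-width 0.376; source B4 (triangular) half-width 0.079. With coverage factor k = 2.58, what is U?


mean = (184.768 + 184.684 + 184.175 + 182.537 + 183.473) / 5 = 183.9274
s = sqrt(sum((x - mean)^2)/(n-1)) = 0.9327445
u_A = s / sqrt(n) = 0.9327445 / sqrt(5) = 0.41713602
u_B1 = 0.612 / sqrt(3) = 0.35333836
u_B2 = 1.35 / sqrt(3) = 0.77942286
u_B3 = 0.376 / sqrt(3) = 0.2170837
u_B4 = 0.079 / sqrt(6) = 0.032251615
uc = sqrt(0.41713602^2 + 0.35333836^2 + 0.77942286^2 + 0.2170837^2 + 0.032251615^2) = 0.97699332
U = k * uc = 2.58 * 0.97699332
U = 2.5206

2.5206


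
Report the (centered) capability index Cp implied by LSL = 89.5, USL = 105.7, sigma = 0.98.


Cp = (USL - LSL) / (6 * sigma)
= (105.7 - 89.5) / (6 * 0.98)
= 16.2000 / 5.8800
= 2.7551

2.7551


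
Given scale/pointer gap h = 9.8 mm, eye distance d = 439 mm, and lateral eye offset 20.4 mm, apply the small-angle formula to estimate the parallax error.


error = h * offset / d
= 9.8 * 20.4 / 439
= 0.4554

0.4554


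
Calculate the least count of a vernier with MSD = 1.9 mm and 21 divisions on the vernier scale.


LC = MSD / n_div
= 1.9 / 21
= 0.0905

0.0905


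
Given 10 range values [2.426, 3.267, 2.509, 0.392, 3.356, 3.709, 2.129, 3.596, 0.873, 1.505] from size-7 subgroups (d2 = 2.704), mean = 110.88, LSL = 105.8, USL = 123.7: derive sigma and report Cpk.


R_bar = (2.426 + 3.267 + 2.509 + 0.392 + 3.356 + 3.709 + 2.129 + 3.596 + 0.873 + 1.505) / 10 = 2.3762
sigma = R_bar / d2 = 2.3762 / 2.704 = 0.87877219
Cp = (USL - LSL)/(6*sigma) = (123.7 - 105.8)/(6*0.87877219) = 3.3949
Cpu = (123.7 - 110.88)/(3*0.87877219) = 4.8628
Cpl = (110.88 - 105.8)/(3*0.87877219) = 1.9269
Cpk = min(Cpu, Cpl) = 1.9269

1.9269


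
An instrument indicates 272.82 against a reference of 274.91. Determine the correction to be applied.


Correction = standard - reading
= 274.91 - 272.82
= 2.0900

2.0900


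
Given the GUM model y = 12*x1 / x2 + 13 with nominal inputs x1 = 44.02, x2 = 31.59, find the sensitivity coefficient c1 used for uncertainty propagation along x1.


y = 12*x1 / x2 + 13
dy/dx1 = 12/x2
Evaluate at x2 = 31.59: c1 = 12 / 31.59
c1 = 0.3799

0.3799


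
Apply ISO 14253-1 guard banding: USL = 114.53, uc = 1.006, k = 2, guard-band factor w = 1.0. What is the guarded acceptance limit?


U = k * uc = 2 * 1.006 = 2.012
guard band g = w * U = 1.0 * 2.012 = 2.012
AL = USL - g = 114.53 - 2.012
AL = 112.5180

112.5180


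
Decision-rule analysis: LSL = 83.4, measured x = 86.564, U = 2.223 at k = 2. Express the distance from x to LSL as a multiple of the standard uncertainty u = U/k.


u = U / k = 2.223 / 2 = 1.1115
margin = |LSL - x| = |83.4 - 86.564| = 3.164
z = margin / u = 3.164 / 1.1115
z = 2.8466

2.8466


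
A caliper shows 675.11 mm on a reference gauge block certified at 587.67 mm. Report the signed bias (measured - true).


Systematic error = measured - true
= 675.11 - 587.67
= 87.4400

87.4400


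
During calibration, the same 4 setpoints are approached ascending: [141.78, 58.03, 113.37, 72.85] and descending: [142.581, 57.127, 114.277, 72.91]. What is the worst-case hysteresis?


|141.78 - 142.581| = 0.8010
|58.03 - 57.127| = 0.9030
|113.37 - 114.277| = 0.9070
|72.85 - 72.91| = 0.0600
hysteresis = max(diffs) = 0.9070

0.9070


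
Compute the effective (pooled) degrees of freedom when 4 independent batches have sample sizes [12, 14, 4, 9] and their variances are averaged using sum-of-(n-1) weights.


nu = sum_i (n_i - 1)
nu = ((12 - 1) + (14 - 1) + (4 - 1) + (9 - 1))
nu = 11 + 13 + 3 + 8
nu = 35

35


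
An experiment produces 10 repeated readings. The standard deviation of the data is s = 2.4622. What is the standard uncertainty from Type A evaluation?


u_A = s / sqrt(n)
u_A = 2.4622 / sqrt(10)
u_A = 2.4622 / 3.1622777
u_A = 0.7786

0.7786


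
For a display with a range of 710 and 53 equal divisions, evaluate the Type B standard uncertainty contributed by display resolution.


resolution = range / divisions
resolution = 710 / 53 = 13.396226
u_res = resolution / (2*sqrt(3))
u_res = 13.396226 / 3.4641016
u_res = 3.8672

3.8672


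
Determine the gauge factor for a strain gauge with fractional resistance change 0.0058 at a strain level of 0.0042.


GF = (dR/R) / epsilon
= 0.0058 / 0.0042
= 1.3810

1.3810


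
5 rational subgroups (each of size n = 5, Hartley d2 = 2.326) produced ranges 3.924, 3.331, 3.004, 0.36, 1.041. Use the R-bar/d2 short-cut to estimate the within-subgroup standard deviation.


R_bar = (3.924 + 3.331 + 3.004 + 0.36 + 1.041) / 5
R_bar = 11.66 / 5 = 2.332
sigma_hat = R_bar / d2 = 2.332 / 2.326 = 1.0026

1.0026


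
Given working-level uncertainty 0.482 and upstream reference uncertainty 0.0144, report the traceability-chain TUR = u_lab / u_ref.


TUR = u_lab / u_ref
= 0.482 / 0.0144
= 33.4722

33.4722


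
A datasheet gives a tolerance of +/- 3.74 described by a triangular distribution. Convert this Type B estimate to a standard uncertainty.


u_B = half_width / sqrt(6)
u_B = 3.74 / 2.4494897
u_B = 1.5268

1.5268


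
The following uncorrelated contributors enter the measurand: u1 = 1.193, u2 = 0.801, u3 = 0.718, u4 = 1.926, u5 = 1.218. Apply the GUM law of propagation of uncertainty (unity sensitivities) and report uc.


uc = sqrt(1.193^2 + 0.801^2 + 0.718^2 + 1.926^2 + 1.218^2)
uc = sqrt(7.773374)
uc = 2.7881

2.7881


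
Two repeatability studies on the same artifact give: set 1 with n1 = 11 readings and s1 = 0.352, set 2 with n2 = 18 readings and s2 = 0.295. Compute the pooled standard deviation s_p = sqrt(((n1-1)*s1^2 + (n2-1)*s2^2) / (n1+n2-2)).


s_p = sqrt(((n1-1)*s1^2 + (n2-1)*s2^2) / (n1+n2-2))
numerator = (11-1)*0.352^2 + (18-1)*0.295^2 = 1.23904 + 1.479425 = 2.718465
denominator = 11 + 18 - 2 = 27
s_p^2 = 2.718465 / 27 = 0.10068389
s_p = sqrt(0.10068389) = 0.3173

0.3173


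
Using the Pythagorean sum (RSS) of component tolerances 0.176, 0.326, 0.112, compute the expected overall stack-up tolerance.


RSS = sqrt(0.176^2 + 0.326^2 + 0.112^2)
= sqrt(0.149796)
= 0.3870

0.3870


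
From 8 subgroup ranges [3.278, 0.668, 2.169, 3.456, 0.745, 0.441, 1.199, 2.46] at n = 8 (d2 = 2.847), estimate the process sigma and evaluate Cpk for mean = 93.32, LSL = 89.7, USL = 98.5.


R_bar = (3.278 + 0.668 + 2.169 + 3.456 + 0.745 + 0.441 + 1.199 + 2.46) / 8 = 1.802
sigma = R_bar / d2 = 1.802 / 2.847 = 0.63294696
Cp = (USL - LSL)/(6*sigma) = (98.5 - 89.7)/(6*0.63294696) = 2.3172
Cpu = (98.5 - 93.32)/(3*0.63294696) = 2.7280
Cpl = (93.32 - 89.7)/(3*0.63294696) = 1.9064
Cpk = min(Cpu, Cpl) = 1.9064

1.9064


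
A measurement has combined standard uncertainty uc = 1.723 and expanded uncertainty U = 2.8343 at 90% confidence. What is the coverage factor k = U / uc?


k = U / uc
k = 2.8343 / 1.723
k = 1.645

1.645


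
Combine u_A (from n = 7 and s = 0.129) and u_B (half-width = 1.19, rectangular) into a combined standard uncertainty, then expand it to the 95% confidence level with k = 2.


u_A = s / sqrt(n) = 0.129 / sqrt(7) = 0.048757417
u_B = half_width / sqrt(3) = 1.19 / sqrt(3) = 0.68704682
uc = sqrt(u_A^2 + u_B^2) = sqrt(0.048757417^2 + 0.68704682^2) = 0.68877472
U = k * uc = 2 * 0.68877472
U = 1.3775

1.3775


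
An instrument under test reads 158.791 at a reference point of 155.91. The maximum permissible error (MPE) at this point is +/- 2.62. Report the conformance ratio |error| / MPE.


e = indication - reference = 158.791 - 155.91 = 2.8810
|e| = 2.8810
ratio = |e| / MPE = 2.8810 / 2.62
ratio = 1.0996

1.0996


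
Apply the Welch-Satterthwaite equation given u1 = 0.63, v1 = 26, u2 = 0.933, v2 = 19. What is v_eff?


uc = sqrt(u1^2 + u2^2) = sqrt(0.63^2 + 0.933^2) = 1.1257837
v_eff = uc^4 / (u1^4/v1 + u2^4/v2)
= 1.1257837^4 / (0.63^4/26 + 0.933^4/19)
= 1.6062747 / 0.045940468
v_eff = 34.9643

34.9643


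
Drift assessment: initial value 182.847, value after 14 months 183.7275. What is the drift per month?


rate = (v2 - v1) / months
= (183.7275 - 182.847) / 14
= 0.8805 / 14
= 0.0629

0.0629


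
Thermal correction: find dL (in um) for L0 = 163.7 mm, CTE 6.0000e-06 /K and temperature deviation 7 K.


dL = L * alpha * dT
= 163.7 * 6.0000e-06 * 7
= 0.0068754 mm
dL_um = 0.0068754 * 1000 = 6.8754 um

6.8754


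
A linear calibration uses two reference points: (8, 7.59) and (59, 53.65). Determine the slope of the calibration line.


slope = (y2 - y1) / (x2 - x1)
= (53.65 - 7.59) / (59 - 8)
= 46.0600 / 51
= 0.9031

0.9031


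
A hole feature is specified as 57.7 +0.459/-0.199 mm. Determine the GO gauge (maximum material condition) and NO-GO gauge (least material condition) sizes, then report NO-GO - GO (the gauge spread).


GO = nominal - lower_tol (smallest hole = maximum material condition)
GO = 57.7 - 0.199 = 57.501
NO-GO = nominal + upper_tol (largest hole = least material condition)
NO-GO = 57.7 + 0.459 = 58.159
spread = NO-GO - GO = 58.159 - 57.501 = 0.6580

0.6580


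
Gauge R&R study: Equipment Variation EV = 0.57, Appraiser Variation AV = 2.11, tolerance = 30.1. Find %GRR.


GRR = sqrt(EV^2 + AV^2) = sqrt(0.57^2 + 2.11^2) = 2.1856349
%GRR = GRR / tol * 100 = 2.1856349 / 30.1 * 100
%GRR = 7.2612

7.2612


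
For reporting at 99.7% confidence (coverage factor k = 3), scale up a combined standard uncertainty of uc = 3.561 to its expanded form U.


U = k * uc
U = 3 * 3.561
U = 10.6830

10.6830


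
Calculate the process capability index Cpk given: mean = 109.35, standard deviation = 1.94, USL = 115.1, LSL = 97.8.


Cpu = (USL - mean) / (3*sigma) = (115.1 - 109.35) / (3*1.94) = 0.9880
Cpl = (mean - LSL) / (3*sigma) = (109.35 - 97.8) / (3*1.94) = 1.9845
Cpk = min(Cpu, Cpl) = 0.9880

0.9880


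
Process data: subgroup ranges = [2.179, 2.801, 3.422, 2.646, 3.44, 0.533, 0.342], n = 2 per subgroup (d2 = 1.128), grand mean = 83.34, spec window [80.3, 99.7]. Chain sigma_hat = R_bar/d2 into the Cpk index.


R_bar = (2.179 + 2.801 + 3.422 + 2.646 + 3.44 + 0.533 + 0.342) / 7 = 2.1947143
sigma = R_bar / d2 = 2.1947143 / 1.128 = 1.9456687
Cp = (USL - LSL)/(6*sigma) = (99.7 - 80.3)/(6*1.9456687) = 1.6618
Cpu = (99.7 - 83.34)/(3*1.9456687) = 2.8028
Cpl = (83.34 - 80.3)/(3*1.9456687) = 0.5208
Cpk = min(Cpu, Cpl) = 0.5208

0.5208


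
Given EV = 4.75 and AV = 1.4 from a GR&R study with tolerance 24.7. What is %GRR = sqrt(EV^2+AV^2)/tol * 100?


GRR = sqrt(EV^2 + AV^2) = sqrt(4.75^2 + 1.4^2) = 4.9520198
%GRR = GRR / tol * 100 = 4.9520198 / 24.7 * 100
%GRR = 20.0487

20.0487


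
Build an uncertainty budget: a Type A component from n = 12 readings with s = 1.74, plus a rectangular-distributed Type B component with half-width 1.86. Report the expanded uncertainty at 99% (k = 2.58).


u_A = s / sqrt(n) = 1.74 / sqrt(12) = 0.50229473
u_B = half_width / sqrt(3) = 1.86 / sqrt(3) = 1.0738715
uc = sqrt(u_A^2 + u_B^2) = sqrt(0.50229473^2 + 1.0738715^2) = 1.1855379
U = k * uc = 2.58 * 1.1855379
U = 3.0587

3.0587


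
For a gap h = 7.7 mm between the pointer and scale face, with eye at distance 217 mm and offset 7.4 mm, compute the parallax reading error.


error = h * offset / d
= 7.7 * 7.4 / 217
= 0.2626

0.2626


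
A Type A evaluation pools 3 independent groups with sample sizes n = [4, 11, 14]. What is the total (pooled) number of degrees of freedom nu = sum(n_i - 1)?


nu = sum_i (n_i - 1)
nu = ((4 - 1) + (11 - 1) + (14 - 1))
nu = 3 + 10 + 13
nu = 26

26


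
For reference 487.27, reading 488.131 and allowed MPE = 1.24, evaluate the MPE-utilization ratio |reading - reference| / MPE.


e = indication - reference = 488.131 - 487.27 = 0.8610
|e| = 0.8610
ratio = |e| / MPE = 0.8610 / 1.24
ratio = 0.6944

0.6944


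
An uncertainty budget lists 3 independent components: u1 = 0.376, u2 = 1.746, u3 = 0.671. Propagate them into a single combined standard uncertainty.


uc = sqrt(0.376^2 + 1.746^2 + 0.671^2)
uc = sqrt(3.640133)
uc = 1.9079

1.9079


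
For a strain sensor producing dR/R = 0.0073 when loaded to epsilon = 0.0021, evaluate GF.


GF = (dR/R) / epsilon
= 0.0073 / 0.0021
= 3.4762

3.4762


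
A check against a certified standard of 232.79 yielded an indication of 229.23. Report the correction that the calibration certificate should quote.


Correction = standard - reading
= 232.79 - 229.23
= 3.5600

3.5600


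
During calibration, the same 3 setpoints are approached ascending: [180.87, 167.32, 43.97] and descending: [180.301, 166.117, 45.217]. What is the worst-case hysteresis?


|180.87 - 180.301| = 0.5690
|167.32 - 166.117| = 1.2030
|43.97 - 45.217| = 1.2470
hysteresis = max(diffs) = 1.2470

1.2470


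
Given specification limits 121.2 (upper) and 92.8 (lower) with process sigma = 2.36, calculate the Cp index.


Cp = (USL - LSL) / (6 * sigma)
= (121.2 - 92.8) / (6 * 2.36)
= 28.4000 / 14.1600
= 2.0056

2.0056


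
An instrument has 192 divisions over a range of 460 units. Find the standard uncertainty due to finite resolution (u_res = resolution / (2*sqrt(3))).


resolution = range / divisions
resolution = 460 / 192 = 2.3958333
u_res = resolution / (2*sqrt(3))
u_res = 2.3958333 / 3.4641016
u_res = 0.6916

0.6916


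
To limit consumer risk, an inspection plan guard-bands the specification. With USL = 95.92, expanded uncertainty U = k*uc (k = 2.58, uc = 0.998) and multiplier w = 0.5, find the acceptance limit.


U = k * uc = 2.58 * 0.998 = 2.57484
guard band g = w * U = 0.5 * 2.57484 = 1.28742
AL = USL - g = 95.92 - 1.28742
AL = 94.6326

94.6326


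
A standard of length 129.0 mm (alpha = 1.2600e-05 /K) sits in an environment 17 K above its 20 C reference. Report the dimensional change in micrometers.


dL = L * alpha * dT
= 129.0 * 1.2600e-05 * 17
= 0.0276318 mm
dL_um = 0.0276318 * 1000 = 27.6318 um

27.6318


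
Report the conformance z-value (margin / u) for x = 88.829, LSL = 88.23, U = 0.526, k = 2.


u = U / k = 0.526 / 2 = 0.263
margin = |LSL - x| = |88.23 - 88.829| = 0.599
z = margin / u = 0.599 / 0.263
z = 2.2776

2.2776


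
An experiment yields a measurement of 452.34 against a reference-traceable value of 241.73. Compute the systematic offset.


Systematic error = measured - true
= 452.34 - 241.73
= 210.6100

210.6100


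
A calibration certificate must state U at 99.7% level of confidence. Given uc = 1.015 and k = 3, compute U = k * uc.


U = k * uc
U = 3 * 1.015
U = 3.0450

3.0450


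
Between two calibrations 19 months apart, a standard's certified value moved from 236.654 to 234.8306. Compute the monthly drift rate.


rate = (v2 - v1) / months
= (234.8306 - 236.654) / 19
= -1.8234 / 19
= -0.0960

-0.0960


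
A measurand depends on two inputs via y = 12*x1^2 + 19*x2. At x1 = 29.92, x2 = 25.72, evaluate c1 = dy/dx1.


y = 12*x1^2 + 19*x2
dy/dx1 = 2*12*x1
Evaluate at x1 = 29.92: c1 = 24 * 29.92
c1 = 718.0800

718.0800


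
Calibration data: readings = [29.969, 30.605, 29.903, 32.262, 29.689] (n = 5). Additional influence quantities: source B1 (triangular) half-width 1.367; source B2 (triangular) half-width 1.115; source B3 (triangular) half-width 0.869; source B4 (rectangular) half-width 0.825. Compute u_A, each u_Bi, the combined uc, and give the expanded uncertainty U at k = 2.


mean = (29.969 + 30.605 + 29.903 + 32.262 + 29.689) / 5 = 30.4856
s = sqrt(sum((x - mean)^2)/(n-1)) = 1.0500861
u_A = s / sqrt(n) = 1.0500861 / sqrt(5) = 0.46961278
u_B1 = 1.367 / sqrt(6) = 0.55807541
u_B2 = 1.115 / sqrt(6) = 0.45519684
u_B3 = 0.869 / sqrt(6) = 0.35476776
u_B4 = 0.825 / sqrt(3) = 0.47631397
uc = sqrt(0.46961278^2 + 0.55807541^2 + 0.45519684^2 + 0.35476776^2 + 0.47631397^2) = 1.0449515
U = k * uc = 2 * 1.0449515
U = 2.0899

2.0899


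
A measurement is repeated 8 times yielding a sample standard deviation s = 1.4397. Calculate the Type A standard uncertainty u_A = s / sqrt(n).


u_A = s / sqrt(n)
u_A = 1.4397 / sqrt(8)
u_A = 1.4397 / 2.8284271
u_A = 0.5090

0.5090


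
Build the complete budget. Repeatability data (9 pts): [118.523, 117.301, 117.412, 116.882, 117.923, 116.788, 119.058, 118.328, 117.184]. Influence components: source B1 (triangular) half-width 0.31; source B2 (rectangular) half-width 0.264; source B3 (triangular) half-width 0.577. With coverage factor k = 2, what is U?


mean = (118.523 + 117.301 + 117.412 + 116.882 + 117.923 + 116.788 + 119.058 + 118.328 + 117.184) / 9 = 117.711
s = sqrt(sum((x - mean)^2)/(n-1)) = 0.78849429
u_A = s / sqrt(n) = 0.78849429 / sqrt(9) = 0.26283143
u_B1 = 0.31 / sqrt(6) = 0.12655697
u_B2 = 0.264 / sqrt(3) = 0.15242047
u_B3 = 0.577 / sqrt(6) = 0.23555926
uc = sqrt(0.26283143^2 + 0.12655697^2 + 0.15242047^2 + 0.23555926^2) = 0.40474337
U = k * uc = 2 * 0.40474337
U = 0.8095

0.8095


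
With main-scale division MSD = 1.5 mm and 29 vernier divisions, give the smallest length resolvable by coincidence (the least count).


LC = MSD / n_div
= 1.5 / 29
= 0.0517

0.0517


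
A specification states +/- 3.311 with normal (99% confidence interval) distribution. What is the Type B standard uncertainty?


u_B = half_width / 2.576
u_B = 3.311 / 2.576
u_B = 1.2853

1.2853


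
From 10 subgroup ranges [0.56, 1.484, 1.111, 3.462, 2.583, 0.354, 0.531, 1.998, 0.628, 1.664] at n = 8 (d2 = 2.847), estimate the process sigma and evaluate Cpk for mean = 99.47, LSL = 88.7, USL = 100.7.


R_bar = (0.56 + 1.484 + 1.111 + 3.462 + 2.583 + 0.354 + 0.531 + 1.998 + 0.628 + 1.664) / 10 = 1.4375
sigma = R_bar / d2 = 1.4375 / 2.847 = 0.50491746
Cp = (USL - LSL)/(6*sigma) = (100.7 - 88.7)/(6*0.50491746) = 3.9610
Cpu = (100.7 - 99.47)/(3*0.50491746) = 0.8120
Cpl = (99.47 - 88.7)/(3*0.50491746) = 7.1101
Cpk = min(Cpu, Cpl) = 0.8120

0.8120


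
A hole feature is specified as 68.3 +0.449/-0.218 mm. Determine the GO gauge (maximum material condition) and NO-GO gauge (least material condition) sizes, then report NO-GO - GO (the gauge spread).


GO = nominal - lower_tol (smallest hole = maximum material condition)
GO = 68.3 - 0.218 = 68.082
NO-GO = nominal + upper_tol (largest hole = least material condition)
NO-GO = 68.3 + 0.449 = 68.749
spread = NO-GO - GO = 68.749 - 68.082 = 0.6670

0.6670


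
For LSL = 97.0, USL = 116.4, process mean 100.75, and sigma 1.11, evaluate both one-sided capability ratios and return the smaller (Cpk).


Cpu = (USL - mean) / (3*sigma) = (116.4 - 100.75) / (3*1.11) = 4.6997
Cpl = (mean - LSL) / (3*sigma) = (100.75 - 97.0) / (3*1.11) = 1.1261
Cpk = min(Cpu, Cpl) = 1.1261

1.1261


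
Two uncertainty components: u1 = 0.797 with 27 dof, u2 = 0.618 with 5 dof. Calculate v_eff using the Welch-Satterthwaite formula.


uc = sqrt(u1^2 + u2^2) = sqrt(0.797^2 + 0.618^2) = 1.0085301
v_eff = uc^4 / (u1^4/v1 + u2^4/v2)
= 1.0085301^4 / (0.797^4/27 + 0.618^4/5)
= 1.0345595 / 0.04411728
v_eff = 23.4502

23.4502


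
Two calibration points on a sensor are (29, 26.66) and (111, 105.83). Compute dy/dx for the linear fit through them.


slope = (y2 - y1) / (x2 - x1)
= (105.83 - 26.66) / (111 - 29)
= 79.1700 / 82
= 0.9655

0.9655


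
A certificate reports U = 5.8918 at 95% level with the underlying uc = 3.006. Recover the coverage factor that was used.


k = U / uc
k = 5.8918 / 3.006
k = 1.96

1.96


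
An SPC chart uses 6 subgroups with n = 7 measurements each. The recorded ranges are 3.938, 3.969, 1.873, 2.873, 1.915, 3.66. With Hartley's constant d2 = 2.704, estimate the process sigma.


R_bar = (3.938 + 3.969 + 1.873 + 2.873 + 1.915 + 3.66) / 6
R_bar = 18.228 / 6 = 3.038
sigma_hat = R_bar / d2 = 3.038 / 2.704 = 1.1235

1.1235


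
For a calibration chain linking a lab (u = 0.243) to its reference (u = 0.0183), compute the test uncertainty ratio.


TUR = u_lab / u_ref
= 0.243 / 0.0183
= 13.2787

13.2787


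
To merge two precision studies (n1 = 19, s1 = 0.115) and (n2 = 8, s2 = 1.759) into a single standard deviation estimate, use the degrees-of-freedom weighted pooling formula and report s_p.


s_p = sqrt(((n1-1)*s1^2 + (n2-1)*s2^2) / (n1+n2-2))
numerator = (19-1)*0.115^2 + (8-1)*1.759^2 = 0.23805 + 21.658567 = 21.896617
denominator = 19 + 8 - 2 = 25
s_p^2 = 21.896617 / 25 = 0.87586468
s_p = sqrt(0.87586468) = 0.9359

0.9359


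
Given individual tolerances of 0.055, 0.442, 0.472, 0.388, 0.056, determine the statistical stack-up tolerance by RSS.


RSS = sqrt(0.055^2 + 0.442^2 + 0.472^2 + 0.388^2 + 0.056^2)
= sqrt(0.574853)
= 0.7582

0.7582


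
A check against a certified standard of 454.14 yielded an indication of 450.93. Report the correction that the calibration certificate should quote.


Correction = standard - reading
= 454.14 - 450.93
= 3.2100

3.2100


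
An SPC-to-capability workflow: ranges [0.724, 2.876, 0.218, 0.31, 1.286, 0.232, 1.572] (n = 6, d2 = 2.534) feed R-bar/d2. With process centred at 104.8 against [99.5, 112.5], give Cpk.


R_bar = (0.724 + 2.876 + 0.218 + 0.31 + 1.286 + 0.232 + 1.572) / 7 = 1.0311429
sigma = R_bar / d2 = 1.0311429 / 2.534 = 0.40692301
Cp = (USL - LSL)/(6*sigma) = (112.5 - 99.5)/(6*0.40692301) = 5.3245
Cpu = (112.5 - 104.8)/(3*0.40692301) = 6.3075
Cpl = (104.8 - 99.5)/(3*0.40692301) = 4.3415
Cpk = min(Cpu, Cpl) = 4.3415

4.3415


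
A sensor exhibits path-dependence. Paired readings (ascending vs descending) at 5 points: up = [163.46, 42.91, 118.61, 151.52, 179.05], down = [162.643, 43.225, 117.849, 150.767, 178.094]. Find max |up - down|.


|163.46 - 162.643| = 0.8170
|42.91 - 43.225| = 0.3150
|118.61 - 117.849| = 0.7610
|151.52 - 150.767| = 0.7530
|179.05 - 178.094| = 0.9560
hysteresis = max(diffs) = 0.9560

0.9560


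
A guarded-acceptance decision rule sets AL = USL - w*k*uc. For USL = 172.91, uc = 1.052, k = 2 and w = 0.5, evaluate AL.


U = k * uc = 2 * 1.052 = 2.104
guard band g = w * U = 0.5 * 2.104 = 1.052
AL = USL - g = 172.91 - 1.052
AL = 171.8580

171.8580


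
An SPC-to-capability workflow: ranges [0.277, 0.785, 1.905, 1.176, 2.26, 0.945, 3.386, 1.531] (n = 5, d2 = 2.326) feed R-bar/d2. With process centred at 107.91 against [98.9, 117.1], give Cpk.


R_bar = (0.277 + 0.785 + 1.905 + 1.176 + 2.26 + 0.945 + 3.386 + 1.531) / 8 = 1.533125
sigma = R_bar / d2 = 1.533125 / 2.326 = 0.65912511
Cp = (USL - LSL)/(6*sigma) = (117.1 - 98.9)/(6*0.65912511) = 4.6021
Cpu = (117.1 - 107.91)/(3*0.65912511) = 4.6476
Cpl = (107.91 - 98.9)/(3*0.65912511) = 4.5565
Cpk = min(Cpu, Cpl) = 4.5565

4.5565


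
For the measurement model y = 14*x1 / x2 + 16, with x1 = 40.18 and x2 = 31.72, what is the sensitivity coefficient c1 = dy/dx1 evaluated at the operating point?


y = 14*x1 / x2 + 16
dy/dx1 = 14/x2
Evaluate at x2 = 31.72: c1 = 14 / 31.72
c1 = 0.4414

0.4414


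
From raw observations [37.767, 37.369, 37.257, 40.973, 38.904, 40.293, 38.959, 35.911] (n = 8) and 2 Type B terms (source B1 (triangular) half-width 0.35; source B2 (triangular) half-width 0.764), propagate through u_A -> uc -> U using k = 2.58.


mean = (37.767 + 37.369 + 37.257 + 40.973 + 38.904 + 40.293 + 38.959 + 35.911) / 8 = 38.429125
s = sqrt(sum((x - mean)^2)/(n-1)) = 1.6788052
u_A = s / sqrt(n) = 1.6788052 / sqrt(8) = 0.59354727
u_B1 = 0.35 / sqrt(6) = 0.1428869
u_B2 = 0.764 / sqrt(6) = 0.31190169
uc = sqrt(0.59354727^2 + 0.1428869^2 + 0.31190169^2) = 0.68556378
U = k * uc = 2.58 * 0.68556378
U = 1.7688

1.7688


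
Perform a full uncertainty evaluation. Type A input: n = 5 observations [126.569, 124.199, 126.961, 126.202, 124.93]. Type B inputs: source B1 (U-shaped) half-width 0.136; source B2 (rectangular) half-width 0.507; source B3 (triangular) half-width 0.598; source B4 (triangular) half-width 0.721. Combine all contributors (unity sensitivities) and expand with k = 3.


mean = (126.569 + 124.199 + 126.961 + 126.202 + 124.93) / 5 = 125.7722
s = sqrt(sum((x - mean)^2)/(n-1)) = 1.1637357
u_A = s / sqrt(n) = 1.1637357 / sqrt(5) = 0.52043843
u_B1 = 0.136 / sqrt(2) = 0.096166522
u_B2 = 0.507 / sqrt(3) = 0.29271659
u_B3 = 0.598 / sqrt(6) = 0.24413248
u_B4 = 0.721 / sqrt(6) = 0.29434702
uc = sqrt(0.52043843^2 + 0.096166522^2 + 0.29271659^2 + 0.24413248^2 + 0.29434702^2) = 0.71556132
U = k * uc = 3 * 0.71556132
U = 2.1467

2.1467


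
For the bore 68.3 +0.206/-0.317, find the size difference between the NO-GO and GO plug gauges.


GO = nominal - lower_tol (smallest hole = maximum material condition)
GO = 68.3 - 0.317 = 67.983
NO-GO = nominal + upper_tol (largest hole = least material condition)
NO-GO = 68.3 + 0.206 = 68.506
spread = NO-GO - GO = 68.506 - 67.983 = 0.5230

0.5230


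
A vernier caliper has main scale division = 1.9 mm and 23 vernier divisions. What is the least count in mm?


LC = MSD / n_div
= 1.9 / 23
= 0.0826

0.0826


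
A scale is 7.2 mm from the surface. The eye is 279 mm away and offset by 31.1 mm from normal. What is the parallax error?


error = h * offset / d
= 7.2 * 31.1 / 279
= 0.8026

0.8026


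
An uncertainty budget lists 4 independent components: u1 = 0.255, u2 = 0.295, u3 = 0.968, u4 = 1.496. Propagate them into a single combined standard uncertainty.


uc = sqrt(0.255^2 + 0.295^2 + 0.968^2 + 1.496^2)
uc = sqrt(3.32709)
uc = 1.8240

1.8240


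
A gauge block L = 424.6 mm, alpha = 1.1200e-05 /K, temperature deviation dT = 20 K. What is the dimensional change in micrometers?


dL = L * alpha * dT
= 424.6 * 1.1200e-05 * 20
= 0.0951104 mm
dL_um = 0.0951104 * 1000 = 95.1104 um

95.1104


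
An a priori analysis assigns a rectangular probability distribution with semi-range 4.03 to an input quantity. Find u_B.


u_B = half_width / sqrt(3)
u_B = 4.03 / 1.7320508
u_B = 2.3267

2.3267


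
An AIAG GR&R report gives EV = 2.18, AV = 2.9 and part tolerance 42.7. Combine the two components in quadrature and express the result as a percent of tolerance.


GRR = sqrt(EV^2 + AV^2) = sqrt(2.18^2 + 2.9^2) = 3.6280022
%GRR = GRR / tol * 100 = 3.6280022 / 42.7 * 100
%GRR = 8.4965

8.4965


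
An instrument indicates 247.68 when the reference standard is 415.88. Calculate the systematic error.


Systematic error = measured - true
= 247.68 - 415.88
= -168.2000

-168.2000


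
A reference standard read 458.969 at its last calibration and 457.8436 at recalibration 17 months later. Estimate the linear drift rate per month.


rate = (v2 - v1) / months
= (457.8436 - 458.969) / 17
= -1.1254 / 17
= -0.0662

-0.0662


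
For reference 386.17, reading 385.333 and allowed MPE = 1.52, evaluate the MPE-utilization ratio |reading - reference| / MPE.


e = indication - reference = 385.333 - 386.17 = -0.8370
|e| = 0.8370
ratio = |e| / MPE = 0.8370 / 1.52
ratio = 0.5507

0.5507


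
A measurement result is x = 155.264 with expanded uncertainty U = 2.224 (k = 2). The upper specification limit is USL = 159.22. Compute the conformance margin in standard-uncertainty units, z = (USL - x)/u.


u = U / k = 2.224 / 2 = 1.112
margin = |USL - x| = |159.22 - 155.264| = 3.956
z = margin / u = 3.956 / 1.112
z = 3.5576

3.5576


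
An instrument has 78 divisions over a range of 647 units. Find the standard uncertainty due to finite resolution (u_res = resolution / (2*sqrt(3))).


resolution = range / divisions
resolution = 647 / 78 = 8.2948718
u_res = resolution / (2*sqrt(3))
u_res = 8.2948718 / 3.4641016
u_res = 2.3945

2.3945


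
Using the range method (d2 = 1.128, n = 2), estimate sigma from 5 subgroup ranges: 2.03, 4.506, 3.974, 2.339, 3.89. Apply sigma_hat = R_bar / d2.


R_bar = (2.03 + 4.506 + 3.974 + 2.339 + 3.89) / 5
R_bar = 16.739 / 5 = 3.3478
sigma_hat = R_bar / d2 = 3.3478 / 1.128 = 2.9679

2.9679


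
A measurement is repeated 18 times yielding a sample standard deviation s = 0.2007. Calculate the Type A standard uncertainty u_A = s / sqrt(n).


u_A = s / sqrt(n)
u_A = 0.2007 / sqrt(18)
u_A = 0.2007 / 4.2426407
u_A = 0.0473

0.0473


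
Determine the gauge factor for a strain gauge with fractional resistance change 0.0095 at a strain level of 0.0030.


GF = (dR/R) / epsilon
= 0.0095 / 0.0030
= 3.1667

3.1667


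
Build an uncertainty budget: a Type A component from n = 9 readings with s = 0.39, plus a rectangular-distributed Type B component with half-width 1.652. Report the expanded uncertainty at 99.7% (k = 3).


u_A = s / sqrt(n) = 0.39 / sqrt(9) = 0.13
u_B = half_width / sqrt(3) = 1.652 / sqrt(3) = 0.95378264
uc = sqrt(u_A^2 + u_B^2) = sqrt(0.13^2 + 0.95378264^2) = 0.96260133
U = k * uc = 3 * 0.96260133
U = 2.8878

2.8878


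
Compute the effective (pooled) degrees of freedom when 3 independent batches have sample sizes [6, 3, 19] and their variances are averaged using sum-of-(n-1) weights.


nu = sum_i (n_i - 1)
nu = ((6 - 1) + (3 - 1) + (19 - 1))
nu = 5 + 2 + 18
nu = 25

25


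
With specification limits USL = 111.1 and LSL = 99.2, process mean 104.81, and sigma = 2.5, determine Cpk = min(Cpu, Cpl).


Cpu = (USL - mean) / (3*sigma) = (111.1 - 104.81) / (3*2.5) = 0.8387
Cpl = (mean - LSL) / (3*sigma) = (104.81 - 99.2) / (3*2.5) = 0.7480
Cpk = min(Cpu, Cpl) = 0.7480

0.7480


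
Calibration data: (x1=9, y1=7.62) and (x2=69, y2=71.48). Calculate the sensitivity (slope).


slope = (y2 - y1) / (x2 - x1)
= (71.48 - 7.62) / (69 - 9)
= 63.8600 / 60
= 1.0643

1.0643


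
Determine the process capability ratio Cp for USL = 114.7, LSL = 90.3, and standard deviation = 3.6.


Cp = (USL - LSL) / (6 * sigma)
= (114.7 - 90.3) / (6 * 3.6)
= 24.4000 / 21.6000
= 1.1296

1.1296


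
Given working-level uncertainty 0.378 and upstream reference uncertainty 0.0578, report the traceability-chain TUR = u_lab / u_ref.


TUR = u_lab / u_ref
= 0.378 / 0.0578
= 6.5398

6.5398


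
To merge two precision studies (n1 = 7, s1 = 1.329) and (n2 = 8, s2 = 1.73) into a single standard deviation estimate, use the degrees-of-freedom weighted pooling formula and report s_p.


s_p = sqrt(((n1-1)*s1^2 + (n2-1)*s2^2) / (n1+n2-2))
numerator = (7-1)*1.329^2 + (8-1)*1.73^2 = 10.597446 + 20.9503 = 31.547746
denominator = 7 + 8 - 2 = 13
s_p^2 = 31.547746 / 13 = 2.4267497
s_p = sqrt(2.4267497) = 1.5578

1.5578


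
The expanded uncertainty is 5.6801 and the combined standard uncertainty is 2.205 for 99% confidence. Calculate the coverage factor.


k = U / uc
k = 5.6801 / 2.205
k = 2.576

2.576


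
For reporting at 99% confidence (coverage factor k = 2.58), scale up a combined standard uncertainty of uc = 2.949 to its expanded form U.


U = k * uc
U = 2.58 * 2.949
U = 7.6084

7.6084


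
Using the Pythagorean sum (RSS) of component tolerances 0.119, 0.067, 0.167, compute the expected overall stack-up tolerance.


RSS = sqrt(0.119^2 + 0.067^2 + 0.167^2)
= sqrt(0.046539)
= 0.2157

0.2157


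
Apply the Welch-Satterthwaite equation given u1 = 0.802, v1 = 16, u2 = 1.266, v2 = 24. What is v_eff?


uc = sqrt(u1^2 + u2^2) = sqrt(0.802^2 + 1.266^2) = 1.4986527
v_eff = uc^4 / (u1^4/v1 + u2^4/v2)
= 1.4986527^4 / (0.802^4/16 + 1.266^4/24)
= 5.0443359 / 0.13289141
v_eff = 37.9583

37.9583


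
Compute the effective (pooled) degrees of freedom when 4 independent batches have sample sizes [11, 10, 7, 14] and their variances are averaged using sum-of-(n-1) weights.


nu = sum_i (n_i - 1)
nu = ((11 - 1) + (10 - 1) + (7 - 1) + (14 - 1))
nu = 10 + 9 + 6 + 13
nu = 38

38


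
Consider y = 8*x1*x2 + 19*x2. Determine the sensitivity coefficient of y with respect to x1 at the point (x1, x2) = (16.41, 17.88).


y = 8*x1*x2 + 19*x2
dy/dx1 = 8*x2
Evaluate at x2 = 17.88: c1 = 8 * 17.88
c1 = 143.0400

143.0400


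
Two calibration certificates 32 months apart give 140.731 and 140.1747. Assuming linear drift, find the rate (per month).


rate = (v2 - v1) / months
= (140.1747 - 140.731) / 32
= -0.5563 / 32
= -0.0174

-0.0174


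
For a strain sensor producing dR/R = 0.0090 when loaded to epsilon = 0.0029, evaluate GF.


GF = (dR/R) / epsilon
= 0.0090 / 0.0029
= 3.1034

3.1034


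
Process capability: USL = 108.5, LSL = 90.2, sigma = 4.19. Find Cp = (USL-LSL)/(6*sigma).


Cp = (USL - LSL) / (6 * sigma)
= (108.5 - 90.2) / (6 * 4.19)
= 18.3000 / 25.1400
= 0.7279

0.7279


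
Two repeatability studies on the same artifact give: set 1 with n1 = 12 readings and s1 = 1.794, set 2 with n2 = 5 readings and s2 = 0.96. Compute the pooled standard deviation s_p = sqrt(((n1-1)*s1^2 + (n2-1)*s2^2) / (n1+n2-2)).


s_p = sqrt(((n1-1)*s1^2 + (n2-1)*s2^2) / (n1+n2-2))
numerator = (12-1)*1.794^2 + (5-1)*0.96^2 = 35.402796 + 3.6864 = 39.089196
denominator = 12 + 5 - 2 = 15
s_p^2 = 39.089196 / 15 = 2.6059464
s_p = sqrt(2.6059464) = 1.6143

1.6143


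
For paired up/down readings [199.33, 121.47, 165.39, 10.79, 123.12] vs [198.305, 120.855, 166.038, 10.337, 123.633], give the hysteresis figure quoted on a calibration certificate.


|199.33 - 198.305| = 1.0250
|121.47 - 120.855| = 0.6150
|165.39 - 166.038| = 0.6480
|10.79 - 10.337| = 0.4530
|123.12 - 123.633| = 0.5130
hysteresis = max(diffs) = 1.0250

1.0250


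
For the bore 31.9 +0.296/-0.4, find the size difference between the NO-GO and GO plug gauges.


GO = nominal - lower_tol (smallest hole = maximum material condition)
GO = 31.9 - 0.4 = 31.5
NO-GO = nominal + upper_tol (largest hole = least material condition)
NO-GO = 31.9 + 0.296 = 32.196
spread = NO-GO - GO = 32.196 - 31.5 = 0.6960

0.6960


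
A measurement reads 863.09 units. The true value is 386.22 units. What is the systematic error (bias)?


Systematic error = measured - true
= 863.09 - 386.22
= 476.8700

476.8700


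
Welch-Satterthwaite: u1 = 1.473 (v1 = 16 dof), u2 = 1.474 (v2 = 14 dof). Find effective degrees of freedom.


uc = sqrt(u1^2 + u2^2) = sqrt(1.473^2 + 1.474^2) = 2.0838438
v_eff = uc^4 / (u1^4/v1 + u2^4/v2)
= 2.0838438^4 / (1.473^4/16 + 1.474^4/14)
= 18.856481 / 0.63141282
v_eff = 29.8640

29.8640


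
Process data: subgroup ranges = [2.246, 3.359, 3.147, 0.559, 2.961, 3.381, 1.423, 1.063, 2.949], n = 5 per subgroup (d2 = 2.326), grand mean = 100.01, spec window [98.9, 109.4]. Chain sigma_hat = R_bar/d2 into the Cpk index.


R_bar = (2.246 + 3.359 + 3.147 + 0.559 + 2.961 + 3.381 + 1.423 + 1.063 + 2.949) / 9 = 2.3431111
sigma = R_bar / d2 = 2.3431111 / 2.326 = 1.0073564
Cp = (USL - LSL)/(6*sigma) = (109.4 - 98.9)/(6*1.0073564) = 1.7372
Cpu = (109.4 - 100.01)/(3*1.0073564) = 3.1071
Cpl = (100.01 - 98.9)/(3*1.0073564) = 0.3673
Cpk = min(Cpu, Cpl) = 0.3673

0.3673


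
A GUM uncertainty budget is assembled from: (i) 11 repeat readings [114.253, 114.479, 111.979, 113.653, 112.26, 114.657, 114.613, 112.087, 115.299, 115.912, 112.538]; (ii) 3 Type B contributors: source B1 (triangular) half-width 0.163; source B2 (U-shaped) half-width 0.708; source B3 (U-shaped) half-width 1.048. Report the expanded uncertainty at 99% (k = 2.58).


mean = (114.253 + 114.479 + 111.979 + 113.653 + 112.26 + 114.657 + 114.613 + 112.087 + 115.299 + 115.912 + 112.538) / 11 = 113.7936364
s = sqrt(sum((x - mean)^2)/(n-1)) = 1.3785873
u_A = s / sqrt(n) = 1.3785873 / sqrt(11) = 0.41565971
u_B1 = 0.163 / sqrt(6) = 0.066544471
u_B2 = 0.708 / sqrt(2) = 0.5006316
u_B3 = 1.048 / sqrt(2) = 0.74104791
uc = sqrt(0.41565971^2 + 0.066544471^2 + 0.5006316^2 + 0.74104791^2) = 0.9884256
U = k * uc = 2.58 * 0.9884256
U = 2.5501

2.5501


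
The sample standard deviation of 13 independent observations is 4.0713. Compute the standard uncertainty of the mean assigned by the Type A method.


u_A = s / sqrt(n)
u_A = 4.0713 / sqrt(13)
u_A = 4.0713 / 3.6055513
u_A = 1.1292

1.1292


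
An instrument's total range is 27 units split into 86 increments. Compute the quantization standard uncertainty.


resolution = range / divisions
resolution = 27 / 86 = 0.31395349
u_res = resolution / (2*sqrt(3))
u_res = 0.31395349 / 3.4641016
u_res = 0.0906

0.0906


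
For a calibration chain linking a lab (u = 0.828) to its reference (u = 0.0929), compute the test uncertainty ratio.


TUR = u_lab / u_ref
= 0.828 / 0.0929
= 8.9128

8.9128


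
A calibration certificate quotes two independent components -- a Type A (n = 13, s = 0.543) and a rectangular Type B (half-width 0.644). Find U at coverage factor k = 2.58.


u_A = s / sqrt(n) = 0.543 / sqrt(13) = 0.1506011
u_B = half_width / sqrt(3) = 0.644 / sqrt(3) = 0.37181357
uc = sqrt(u_A^2 + u_B^2) = sqrt(0.1506011^2 + 0.37181357^2) = 0.40115586
U = k * uc = 2.58 * 0.40115586
U = 1.0350

1.0350


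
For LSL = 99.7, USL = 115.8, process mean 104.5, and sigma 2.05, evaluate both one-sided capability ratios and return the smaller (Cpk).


Cpu = (USL - mean) / (3*sigma) = (115.8 - 104.5) / (3*2.05) = 1.8374
Cpl = (mean - LSL) / (3*sigma) = (104.5 - 99.7) / (3*2.05) = 0.7805
Cpk = min(Cpu, Cpl) = 0.7805

0.7805


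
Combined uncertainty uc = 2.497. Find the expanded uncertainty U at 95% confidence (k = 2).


U = k * uc
U = 2 * 2.497
U = 4.9940

4.9940


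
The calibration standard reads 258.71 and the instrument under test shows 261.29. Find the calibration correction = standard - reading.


Correction = standard - reading
= 258.71 - 261.29
= -2.5800

-2.5800


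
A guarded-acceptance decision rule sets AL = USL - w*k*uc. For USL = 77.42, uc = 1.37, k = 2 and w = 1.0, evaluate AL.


U = k * uc = 2 * 1.37 = 2.74
guard band g = w * U = 1.0 * 2.74 = 2.74
AL = USL - g = 77.42 - 2.74
AL = 74.6800

74.6800


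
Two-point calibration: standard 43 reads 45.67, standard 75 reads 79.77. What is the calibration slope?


slope = (y2 - y1) / (x2 - x1)
= (79.77 - 45.67) / (75 - 43)
= 34.1000 / 32
= 1.0656

1.0656


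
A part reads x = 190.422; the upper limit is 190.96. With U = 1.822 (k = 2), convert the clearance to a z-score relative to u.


u = U / k = 1.822 / 2 = 0.911
margin = |USL - x| = |190.96 - 190.422| = 0.538
z = margin / u = 0.538 / 0.911
z = 0.5906

0.5906


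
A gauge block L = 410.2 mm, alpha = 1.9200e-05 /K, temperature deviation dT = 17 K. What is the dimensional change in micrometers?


dL = L * alpha * dT
= 410.2 * 1.9200e-05 * 17
= 0.1338893 mm
dL_um = 0.1338893 * 1000 = 133.8893 um

133.8893


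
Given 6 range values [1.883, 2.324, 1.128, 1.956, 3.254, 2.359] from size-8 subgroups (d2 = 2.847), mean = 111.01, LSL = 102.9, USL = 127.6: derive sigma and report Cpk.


R_bar = (1.883 + 2.324 + 1.128 + 1.956 + 3.254 + 2.359) / 6 = 2.1506667
sigma = R_bar / d2 = 2.1506667 / 2.847 = 0.75541507
Cp = (USL - LSL)/(6*sigma) = (127.6 - 102.9)/(6*0.75541507) = 5.4495
Cpu = (127.6 - 111.01)/(3*0.75541507) = 7.3205
Cpl = (111.01 - 102.9)/(3*0.75541507) = 3.5786
Cpk = min(Cpu, Cpl) = 3.5786

3.5786


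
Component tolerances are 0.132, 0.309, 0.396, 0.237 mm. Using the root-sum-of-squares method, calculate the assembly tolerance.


RSS = sqrt(0.132^2 + 0.309^2 + 0.396^2 + 0.237^2)
= sqrt(0.32589)
= 0.5709

0.5709


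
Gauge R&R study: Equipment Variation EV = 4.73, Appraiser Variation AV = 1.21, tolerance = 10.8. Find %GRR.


GRR = sqrt(EV^2 + AV^2) = sqrt(4.73^2 + 1.21^2) = 4.882315
%GRR = GRR / tol * 100 = 4.882315 / 10.8 * 100
%GRR = 45.2066

45.2066
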